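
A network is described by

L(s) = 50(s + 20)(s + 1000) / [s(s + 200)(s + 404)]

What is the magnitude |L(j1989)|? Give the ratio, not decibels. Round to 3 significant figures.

At s = jω = j1989:
zero (s+20): 20 + j1989 → |·| = √(20²+1989²) = √3956521 ≈ 1989.1, ∠ = arctan(1989/20) ≈ 89.42°
zero (s+1000): 1000 + j1989 → |·| = √(1000²+1989²) = √4956121 ≈ 2226.2, ∠ = arctan(1989/1000) ≈ 63.31°
pole (s+200): 200 + j1989 → |·| = √(200²+1989²) = √3996121 ≈ 1999, ∠ = arctan(1989/200) ≈ 84.26°
pole (s+404): 404 + j1989 → |·| = √(404²+1989²) = √4119337 ≈ 2029.6, ∠ = arctan(1989/404) ≈ 78.52°
pole at origin: |s| = 1989, ∠ = 90.00° (in denominator)
|L| = 50 · 4.4281e+06 / 8.0697e+09 ≈ 0.027437

0.0274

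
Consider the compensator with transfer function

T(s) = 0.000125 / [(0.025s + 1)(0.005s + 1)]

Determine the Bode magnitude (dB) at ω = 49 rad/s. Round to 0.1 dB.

-82.3 dB

At ω = 49 rad/s:
pole (1 + j49·0.025) = 1 + j1.225 → |·| ≈ 1.5813, ∠ ≈ 50.77°
pole (1 + j49·0.005) = 1 + j0.245 → |·| ≈ 1.0296, ∠ ≈ 13.77°
|T| = 0.000125 · 1 / (1.5813 · 1.0296) ≈ 7.6776e-05
Gain = 20 log₁₀(7.6776e-05) ≈ -82.30 dB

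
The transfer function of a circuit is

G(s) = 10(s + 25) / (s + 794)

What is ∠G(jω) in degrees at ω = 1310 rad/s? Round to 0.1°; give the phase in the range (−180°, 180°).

30.1°

At s = jω = j1310:
zero (s+25): 25 + j1310 → |·| = √(25²+1310²) = √1716725 ≈ 1310.2, ∠ = arctan(1310/25) ≈ 88.91°
pole (s+794): 794 + j1310 → |·| = √(794²+1310²) = √2346536 ≈ 1531.8, ∠ = arctan(1310/794) ≈ 58.78°
∠G = 88.91° − 58.78° = 30.13°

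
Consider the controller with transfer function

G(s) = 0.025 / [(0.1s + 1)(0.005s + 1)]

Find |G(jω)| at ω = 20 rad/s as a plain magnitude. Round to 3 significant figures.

At ω = 20 rad/s:
pole (1 + j20·0.1) = 1 + j2 → |·| ≈ 2.2361, ∠ ≈ 63.43°
pole (1 + j20·0.005) = 1 + j0.1 → |·| ≈ 1.005, ∠ ≈ 5.71°
|G| = 0.025 · 1 / (2.2361 · 1.005) ≈ 0.011125

0.0111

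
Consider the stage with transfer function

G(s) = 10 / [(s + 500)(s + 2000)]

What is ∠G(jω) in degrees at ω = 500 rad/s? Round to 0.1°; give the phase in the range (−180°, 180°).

At s = jω = j500:
pole (s+500): 500 + j500 → |·| = √(500²+500²) = √500000 ≈ 707.11, ∠ = arctan(500/500) ≈ 45.00°
pole (s+2000): 2000 + j500 → |·| = √(2000²+500²) = √4250000 ≈ 2061.6, ∠ = arctan(500/2000) ≈ 14.04°
∠G = 0.00° − 59.04° = -59.04°

-59.0°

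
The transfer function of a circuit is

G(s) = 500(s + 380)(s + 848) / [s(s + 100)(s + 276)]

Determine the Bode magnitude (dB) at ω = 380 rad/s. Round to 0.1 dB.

11.0 dB

At s = jω = j380:
zero (s+380): 380 + j380 → |·| = √(380²+380²) = √288800 ≈ 537.4, ∠ = arctan(380/380) ≈ 45.00°
zero (s+848): 848 + j380 → |·| = √(848²+380²) = √863504 ≈ 929.25, ∠ = arctan(380/848) ≈ 24.14°
pole (s+100): 100 + j380 → |·| = √(100²+380²) = √154400 ≈ 392.94, ∠ = arctan(380/100) ≈ 75.26°
pole (s+276): 276 + j380 → |·| = √(276²+380²) = √220576 ≈ 469.66, ∠ = arctan(380/276) ≈ 54.01°
pole at origin: |s| = 380, ∠ = 90.00° (in denominator)
|G| = 500 · 4.9938e+05 / 7.0128e+07 ≈ 3.5605
Gain = 20 log₁₀(3.5605) ≈ 11.03 dB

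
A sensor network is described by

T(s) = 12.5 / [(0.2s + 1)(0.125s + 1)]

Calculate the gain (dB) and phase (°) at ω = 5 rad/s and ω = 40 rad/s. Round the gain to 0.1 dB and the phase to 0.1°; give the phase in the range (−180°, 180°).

At ω = 5 rad/s:
pole (1 + j5·0.2) = 1 + j1 → |·| ≈ 1.4142, ∠ ≈ 45.00°
pole (1 + j5·0.125) = 1 + j0.625 → |·| ≈ 1.1792, ∠ ≈ 32.01°
|T| = 12.5 · 1 / (1.4142 · 1.1792) ≈ 7.4957
Gain = 20 log₁₀(7.4957) ≈ 17.50 dB
∠T = (0°) − (45.00° + 32.01°) = -77.01°

At ω = 40 rad/s:
pole (1 + j40·0.2) = 1 + j8 → |·| ≈ 8.0623, ∠ ≈ 82.87°
pole (1 + j40·0.125) = 1 + j5 → |·| ≈ 5.099, ∠ ≈ 78.69°
|T| = 12.5 · 1 / (8.0623 · 5.099) ≈ 0.30406
Gain = 20 log₁₀(0.30406) ≈ -10.34 dB
∠T = (0°) − (82.87° + 78.69°) = -161.56°

ω = 5: 17.5 dB, -77.0°; ω = 40: -10.3 dB, -161.6°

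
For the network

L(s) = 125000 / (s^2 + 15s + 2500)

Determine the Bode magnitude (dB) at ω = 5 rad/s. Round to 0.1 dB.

34.1 dB

At s = jω = j5:
quadratic: (j5)² + 15·j5 + 2500 = 2475 + j75 → |·| ≈ 2476.1, ∠ ≈ 1.74°
|L| = 125000 / 2476.1 ≈ 50.483
Gain = 20 log₁₀(50.483) ≈ 34.06 dB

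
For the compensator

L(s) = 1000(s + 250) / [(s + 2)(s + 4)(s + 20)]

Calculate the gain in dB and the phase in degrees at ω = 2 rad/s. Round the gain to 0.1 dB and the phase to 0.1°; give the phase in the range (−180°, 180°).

59.9 dB, -76.8°

At s = jω = j2:
zero (s+250): 250 + j2 → |·| = √(250²+2²) = √62504 ≈ 250.01, ∠ = arctan(2/250) ≈ 0.46°
pole (s+2): 2 + j2 → |·| = √(2²+2²) = √8 ≈ 2.8284, ∠ = arctan(2/2) ≈ 45.00°
pole (s+4): 4 + j2 → |·| = √(4²+2²) = √20 ≈ 4.4721, ∠ = arctan(2/4) ≈ 26.57°
pole (s+20): 20 + j2 → |·| = √(20²+2²) = √404 ≈ 20.1, ∠ = arctan(2/20) ≈ 5.71°
|L| = 1000 · 250.01 / 254.24 ≈ 983.36
Gain = 20 log₁₀(983.36) ≈ 59.85 dB
∠L = 0.46° − 77.28° = -76.82°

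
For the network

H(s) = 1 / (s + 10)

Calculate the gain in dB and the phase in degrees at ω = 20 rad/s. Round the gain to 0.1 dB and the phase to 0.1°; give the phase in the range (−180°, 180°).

-27.0 dB, -63.4°

Substitute s = j20:
Numerator: 1 = 1 + j0
Denominator: (j20) + 10 = 10 + j20
|N| = √(1² + 0²) ≈ 1, ∠N ≈ 0.00°
|D| = √(10² + 20²) ≈ 22.361, ∠D ≈ 63.43°
|H| = 1 / 22.361 ≈ 0.044721
Gain = 20 log₁₀(0.044721) ≈ -26.99 dB
∠H = 0.00° − 63.43° = -63.43°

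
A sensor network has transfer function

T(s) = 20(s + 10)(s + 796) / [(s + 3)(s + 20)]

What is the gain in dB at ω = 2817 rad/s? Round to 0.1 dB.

At s = jω = j2817:
zero (s+10): 10 + j2817 → |·| = √(10²+2817²) = √7935589 ≈ 2817, ∠ = arctan(2817/10) ≈ 89.80°
zero (s+796): 796 + j2817 → |·| = √(796²+2817²) = √8569105 ≈ 2927.3, ∠ = arctan(2817/796) ≈ 74.22°
pole (s+3): 3 + j2817 → |·| = √(3²+2817²) = √7935498 ≈ 2817, ∠ = arctan(2817/3) ≈ 89.94°
pole (s+20): 20 + j2817 → |·| = √(20²+2817²) = √7935889 ≈ 2817.1, ∠ = arctan(2817/20) ≈ 89.59°
|T| = 20 · 8.2462e+06 / 7.9358e+06 ≈ 20.782
Gain = 20 log₁₀(20.782) ≈ 26.35 dB

26.4 dB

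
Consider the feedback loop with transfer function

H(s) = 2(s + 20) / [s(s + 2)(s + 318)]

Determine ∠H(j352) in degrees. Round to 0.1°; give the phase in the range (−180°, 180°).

-140.8°

At s = jω = j352:
zero (s+20): 20 + j352 → |·| = √(20²+352²) = √124304 ≈ 352.57, ∠ = arctan(352/20) ≈ 86.75°
pole (s+2): 2 + j352 → |·| = √(2²+352²) = √123908 ≈ 352.01, ∠ = arctan(352/2) ≈ 89.67°
pole (s+318): 318 + j352 → |·| = √(318²+352²) = √225028 ≈ 474.37, ∠ = arctan(352/318) ≈ 47.91°
pole at origin: |s| = 352, ∠ = 90.00° (in denominator)
∠H = 86.75° − 227.58° = -140.83°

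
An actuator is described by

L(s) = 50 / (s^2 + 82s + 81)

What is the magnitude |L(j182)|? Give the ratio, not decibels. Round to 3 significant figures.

0.00138

Substitute s = j182:
Numerator: 50 = 50 + j0
Denominator: (j182)^2 + 82(j182) + 81 = -33043 + j14924
|N| = √(50² + 0²) ≈ 50, ∠N ≈ 0.00°
|D| = √(33043² + 14924²) ≈ 36257, ∠D ≈ 155.69°
|L| = 50 / 36257 ≈ 0.001379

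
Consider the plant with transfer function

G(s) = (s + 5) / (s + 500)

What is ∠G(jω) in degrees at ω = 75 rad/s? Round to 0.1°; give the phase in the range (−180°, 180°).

Substitute s = j75:
Numerator: (j75) + 5 = 5 + j75
Denominator: (j75) + 500 = 500 + j75
|N| = √(5² + 75²) ≈ 75.166, ∠N ≈ 86.19°
|D| = √(500² + 75²) ≈ 505.59, ∠D ≈ 8.53°
∠G = 86.19° − 8.53° = 77.66°

77.7°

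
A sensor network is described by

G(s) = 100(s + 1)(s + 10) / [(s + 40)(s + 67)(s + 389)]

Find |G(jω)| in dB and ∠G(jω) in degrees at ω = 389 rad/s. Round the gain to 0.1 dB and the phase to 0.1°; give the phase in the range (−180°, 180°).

-15.0 dB, -31.0°

At s = jω = j389:
zero (s+1): 1 + j389 → |·| = √(1²+389²) = √151322 ≈ 389, ∠ = arctan(389/1) ≈ 89.85°
zero (s+10): 10 + j389 → |·| = √(10²+389²) = √151421 ≈ 389.13, ∠ = arctan(389/10) ≈ 88.53°
pole (s+40): 40 + j389 → |·| = √(40²+389²) = √152921 ≈ 391.05, ∠ = arctan(389/40) ≈ 84.13°
pole (s+67): 67 + j389 → |·| = √(67²+389²) = √155810 ≈ 394.73, ∠ = arctan(389/67) ≈ 80.23°
pole (s+389): 389 + j389 → |·| = √(389²+389²) = √302642 ≈ 550.13, ∠ = arctan(389/389) ≈ 45.00°
|G| = 100 · 1.5137e+05 / 8.4918e+07 ≈ 0.17825
Gain = 20 log₁₀(0.17825) ≈ -14.98 dB
∠G = 178.38° − 209.36° = -30.98°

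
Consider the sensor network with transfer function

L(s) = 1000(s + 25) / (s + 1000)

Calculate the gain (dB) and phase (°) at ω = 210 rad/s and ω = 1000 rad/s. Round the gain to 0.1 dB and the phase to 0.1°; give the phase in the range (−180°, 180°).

At s = jω = j210:
zero (s+25): 25 + j210 → |·| = √(25²+210²) = √44725 ≈ 211.48, ∠ = arctan(210/25) ≈ 83.21°
pole (s+1000): 1000 + j210 → |·| = √(1000²+210²) = √1044100 ≈ 1021.8, ∠ = arctan(210/1000) ≈ 11.86°
|L| = 1000 · 211.48 / 1021.8 ≈ 206.97
Gain = 20 log₁₀(206.97) ≈ 46.32 dB
∠L = 83.21° − 11.86° = 71.35°

At s = jω = j1000:
zero (s+25): 25 + j1000 → |·| = √(25²+1000²) = √1000625 ≈ 1000.3, ∠ = arctan(1000/25) ≈ 88.57°
pole (s+1000): 1000 + j1000 → |·| = √(1000²+1000²) = √2000000 ≈ 1414.2, ∠ = arctan(1000/1000) ≈ 45.00°
|L| = 1000 · 1000.3 / 1414.2 ≈ 707.33
Gain = 20 log₁₀(707.33) ≈ 56.99 dB
∠L = 88.57° − 45.00° = 43.57°

ω = 210: 46.3 dB, 71.4°; ω = 1000: 57.0 dB, 43.6°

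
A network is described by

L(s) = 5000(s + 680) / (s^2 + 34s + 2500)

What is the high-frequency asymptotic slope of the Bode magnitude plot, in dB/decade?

-20 dB/decade

Each pole contributes −20 dB/decade at high frequency; each zero contributes +20 dB/decade.
Net: 1 zero(s) − 2 pole(s) → -20 dB/decade.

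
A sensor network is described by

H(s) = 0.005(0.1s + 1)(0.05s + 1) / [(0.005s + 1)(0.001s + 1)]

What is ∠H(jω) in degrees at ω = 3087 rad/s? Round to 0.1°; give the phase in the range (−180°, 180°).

At ω = 3087 rad/s:
zero (1 + j3087·0.1) = 1 + j308.7 → |·| ≈ 308.7, ∠ ≈ 89.81°
zero (1 + j3087·0.05) = 1 + j154.35 → |·| ≈ 154.35, ∠ ≈ 89.63°
pole (1 + j3087·0.005) = 1 + j15.435 → |·| ≈ 15.467, ∠ ≈ 86.29°
pole (1 + j3087·0.001) = 1 + j3.087 → |·| ≈ 3.2449, ∠ ≈ 72.05°
∠H = (89.81° + 89.63°) − (86.29° + 72.05°) = 21.10°

21.1°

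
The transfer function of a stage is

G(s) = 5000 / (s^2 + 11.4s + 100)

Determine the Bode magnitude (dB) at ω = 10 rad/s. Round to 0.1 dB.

32.8 dB

At s = jω = j10:
quadratic: (j10)² + 11.4·j10 + 100 = 0 + j114 → |·| ≈ 114, ∠ ≈ 90.00°
|G| = 5000 / 114 ≈ 43.86
Gain = 20 log₁₀(43.86) ≈ 32.84 dB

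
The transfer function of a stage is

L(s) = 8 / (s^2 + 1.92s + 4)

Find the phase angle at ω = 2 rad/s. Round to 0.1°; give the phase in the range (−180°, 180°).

-90.0°

At s = jω = j2:
quadratic: (j2)² + 1.92·j2 + 4 = 0 + j3.84 → |·| ≈ 3.84, ∠ ≈ 90.00°
∠L = 0.00° − 90.00° = -90.00°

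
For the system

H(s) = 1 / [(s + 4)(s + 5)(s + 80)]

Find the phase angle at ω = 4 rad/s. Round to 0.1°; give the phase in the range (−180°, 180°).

-86.5°

At s = jω = j4:
pole (s+4): 4 + j4 → |·| = √(4²+4²) = √32 ≈ 5.6569, ∠ = arctan(4/4) ≈ 45.00°
pole (s+5): 5 + j4 → |·| = √(5²+4²) = √41 ≈ 6.4031, ∠ = arctan(4/5) ≈ 38.66°
pole (s+80): 80 + j4 → |·| = √(80²+4²) = √6416 ≈ 80.1, ∠ = arctan(4/80) ≈ 2.86°
∠H = 0.00° − 86.52° = -86.52°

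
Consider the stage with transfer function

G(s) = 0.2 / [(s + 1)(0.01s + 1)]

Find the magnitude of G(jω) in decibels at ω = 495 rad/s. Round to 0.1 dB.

At ω = 495 rad/s:
pole (1 + j495·1) = 1 + j495 → |·| ≈ 495, ∠ ≈ 89.88°
pole (1 + j495·0.01) = 1 + j4.95 → |·| ≈ 5.05, ∠ ≈ 78.58°
|G| = 0.2 · 1 / (495 · 5.05) ≈ 8.0008e-05
Gain = 20 log₁₀(8.0008e-05) ≈ -81.94 dB

-81.9 dB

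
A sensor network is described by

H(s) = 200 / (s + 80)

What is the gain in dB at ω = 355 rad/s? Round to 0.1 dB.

At s = jω = j355:
pole (s+80): 80 + j355 → |·| = √(80²+355²) = √132425 ≈ 363.9, ∠ = arctan(355/80) ≈ 77.30°
|H| = 200 / 363.9 ≈ 0.5496
Gain = 20 log₁₀(0.5496) ≈ -5.20 dB

-5.2 dB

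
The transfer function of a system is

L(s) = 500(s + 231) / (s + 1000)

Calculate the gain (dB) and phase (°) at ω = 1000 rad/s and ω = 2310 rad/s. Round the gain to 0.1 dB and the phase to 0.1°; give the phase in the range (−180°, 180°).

ω = 1000: 51.2 dB, 32.0°; ω = 2310: 53.3 dB, 17.7°

At s = jω = j1000:
zero (s+231): 231 + j1000 → |·| = √(231²+1000²) = √1053361 ≈ 1026.3, ∠ = arctan(1000/231) ≈ 76.99°
pole (s+1000): 1000 + j1000 → |·| = √(1000²+1000²) = √2000000 ≈ 1414.2, ∠ = arctan(1000/1000) ≈ 45.00°
|L| = 500 · 1026.3 / 1414.2 ≈ 362.86
Gain = 20 log₁₀(362.86) ≈ 51.19 dB
∠L = 76.99° − 45.00° = 31.99°

At s = jω = j2310:
zero (s+231): 231 + j2310 → |·| = √(231²+2310²) = √5389461 ≈ 2321.5, ∠ = arctan(2310/231) ≈ 84.29°
pole (s+1000): 1000 + j2310 → |·| = √(1000²+2310²) = √6336100 ≈ 2517.2, ∠ = arctan(2310/1000) ≈ 66.59°
|L| = 500 · 2321.5 / 2517.2 ≈ 461.13
Gain = 20 log₁₀(461.13) ≈ 53.28 dB
∠L = 84.29° − 66.59° = 17.70°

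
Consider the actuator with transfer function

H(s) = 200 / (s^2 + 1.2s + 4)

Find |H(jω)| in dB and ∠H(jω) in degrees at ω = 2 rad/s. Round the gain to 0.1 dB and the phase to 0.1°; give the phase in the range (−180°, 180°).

38.4 dB, -90.0°

At s = jω = j2:
quadratic: (j2)² + 1.2·j2 + 4 = 0 + j2.4 → |·| ≈ 2.4, ∠ ≈ 90.00°
|H| = 200 / 2.4 ≈ 83.333
Gain = 20 log₁₀(83.333) ≈ 38.42 dB
∠H = 0.00° − 90.00° = -90.00°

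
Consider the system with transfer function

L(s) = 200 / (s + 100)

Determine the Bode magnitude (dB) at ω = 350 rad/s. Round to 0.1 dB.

Substitute s = j350:
Numerator: 200 = 200 + j0
Denominator: (j350) + 100 = 100 + j350
|N| = √(200² + 0²) ≈ 200, ∠N ≈ 0.00°
|D| = √(100² + 350²) ≈ 364.01, ∠D ≈ 74.05°
|L| = 200 / 364.01 ≈ 0.54944
Gain = 20 log₁₀(0.54944) ≈ -5.20 dB

-5.2 dB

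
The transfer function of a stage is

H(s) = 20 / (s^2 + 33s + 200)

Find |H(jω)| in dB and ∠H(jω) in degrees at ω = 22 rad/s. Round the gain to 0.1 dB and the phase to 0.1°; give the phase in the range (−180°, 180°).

-31.8 dB, -111.4°

Substitute s = j22:
Numerator: 20 = 20 + j0
Denominator: (j22)^2 + 33(j22) + 200 = -284 + j726
|N| = √(20² + 0²) ≈ 20, ∠N ≈ 0.00°
|D| = √(284² + 726²) ≈ 779.57, ∠D ≈ 111.36°
|H| = 20 / 779.57 ≈ 0.025655
Gain = 20 log₁₀(0.025655) ≈ -31.82 dB
∠H = 0.00° − 111.36° = -111.36°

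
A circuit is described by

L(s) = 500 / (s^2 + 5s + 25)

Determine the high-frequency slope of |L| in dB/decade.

Each pole contributes −20 dB/decade at high frequency; each zero contributes +20 dB/decade.
Net: 0 zero(s) − 2 pole(s) → -40 dB/decade.

-40 dB/decade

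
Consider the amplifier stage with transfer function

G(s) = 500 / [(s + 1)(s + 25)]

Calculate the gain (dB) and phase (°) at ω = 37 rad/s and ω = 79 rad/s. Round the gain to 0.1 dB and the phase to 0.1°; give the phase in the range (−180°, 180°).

ω = 37: -10.4 dB, -144.4°; ω = 79: -22.3 dB, -161.7°

At s = jω = j37:
pole (s+1): 1 + j37 → |·| = √(1²+37²) = √1370 ≈ 37.014, ∠ = arctan(37/1) ≈ 88.45°
pole (s+25): 25 + j37 → |·| = √(25²+37²) = √1994 ≈ 44.654, ∠ = arctan(37/25) ≈ 55.95°
|G| = 500 / 1652.8 ≈ 0.30252
Gain = 20 log₁₀(0.30252) ≈ -10.38 dB
∠G = 0.00° − 144.40° = -144.40°

At s = jω = j79:
pole (s+1): 1 + j79 → |·| = √(1²+79²) = √6242 ≈ 79.006, ∠ = arctan(79/1) ≈ 89.27°
pole (s+25): 25 + j79 → |·| = √(25²+79²) = √6866 ≈ 82.861, ∠ = arctan(79/25) ≈ 72.44°
|G| = 500 / 6546.5 ≈ 0.076377
Gain = 20 log₁₀(0.076377) ≈ -22.34 dB
∠G = 0.00° − 161.71° = -161.71°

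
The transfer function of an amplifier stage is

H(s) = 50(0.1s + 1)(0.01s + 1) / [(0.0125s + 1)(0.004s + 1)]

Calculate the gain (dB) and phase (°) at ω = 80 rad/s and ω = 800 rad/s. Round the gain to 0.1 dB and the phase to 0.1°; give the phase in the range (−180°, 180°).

At ω = 80 rad/s:
zero (1 + j80·0.1) = 1 + j8 → |·| ≈ 8.0623, ∠ ≈ 82.87°
zero (1 + j80·0.01) = 1 + j0.8 → |·| ≈ 1.2806, ∠ ≈ 38.66°
pole (1 + j80·0.0125) = 1 + j1 → |·| ≈ 1.4142, ∠ ≈ 45.00°
pole (1 + j80·0.004) = 1 + j0.32 → |·| ≈ 1.05, ∠ ≈ 17.74°
|H| = 50 · 8.0623 · 1.2806 / (1.4142 · 1.05) ≈ 347.65
Gain = 20 log₁₀(347.65) ≈ 50.82 dB
∠H = (82.87° + 38.66°) − (45.00° + 17.74°) = 58.79°

At ω = 800 rad/s:
zero (1 + j800·0.1) = 1 + j80 → |·| ≈ 80.006, ∠ ≈ 89.28°
zero (1 + j800·0.01) = 1 + j8 → |·| ≈ 8.0623, ∠ ≈ 82.87°
pole (1 + j800·0.0125) = 1 + j10 → |·| ≈ 10.05, ∠ ≈ 84.29°
pole (1 + j800·0.004) = 1 + j3.2 → |·| ≈ 3.3526, ∠ ≈ 72.65°
|H| = 50 · 80.006 · 8.0623 / (10.05 · 3.3526) ≈ 957.2
Gain = 20 log₁₀(957.2) ≈ 59.62 dB
∠H = (89.28° + 82.87°) − (84.29° + 72.65°) = 15.21°

ω = 80: 50.8 dB, 58.8°; ω = 800: 59.6 dB, 15.2°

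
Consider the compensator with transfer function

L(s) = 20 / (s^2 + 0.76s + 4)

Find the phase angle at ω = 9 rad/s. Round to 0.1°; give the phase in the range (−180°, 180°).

-174.9°

At s = jω = j9:
quadratic: (j9)² + 0.76·j9 + 4 = -77 + j6.84 → |·| ≈ 77.303, ∠ ≈ 174.92°
∠L = 0.00° − 174.92° = -174.92°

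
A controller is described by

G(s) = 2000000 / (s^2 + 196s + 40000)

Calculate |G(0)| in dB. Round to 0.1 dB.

G(0) = 2000000 / 40000 = 50
20 log₁₀(50) ≈ 33.98 dB

34.0 dB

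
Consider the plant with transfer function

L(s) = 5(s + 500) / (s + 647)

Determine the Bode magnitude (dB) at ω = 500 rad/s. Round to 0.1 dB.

At s = jω = j500:
zero (s+500): 500 + j500 → |·| = √(500²+500²) = √500000 ≈ 707.11, ∠ = arctan(500/500) ≈ 45.00°
pole (s+647): 647 + j500 → |·| = √(647²+500²) = √668609 ≈ 817.69, ∠ = arctan(500/647) ≈ 37.70°
|L| = 5 · 707.11 / 817.69 ≈ 4.3238
Gain = 20 log₁₀(4.3238) ≈ 12.72 dB

12.7 dB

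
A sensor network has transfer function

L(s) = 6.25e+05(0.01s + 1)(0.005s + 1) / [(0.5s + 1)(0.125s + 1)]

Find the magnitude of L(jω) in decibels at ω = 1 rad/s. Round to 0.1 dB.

At ω = 1 rad/s:
zero (1 + j1·0.01) = 1 + j0.01 → |·| ≈ 1, ∠ ≈ 0.57°
zero (1 + j1·0.005) = 1 + j0.005 → |·| ≈ 1, ∠ ≈ 0.29°
pole (1 + j1·0.5) = 1 + j0.5 → |·| ≈ 1.118, ∠ ≈ 26.57°
pole (1 + j1·0.125) = 1 + j0.125 → |·| ≈ 1.0078, ∠ ≈ 7.13°
|L| = 6.25e+05 · 1 · 1 / (1.118 · 1.0078) ≈ 5.5471e+05
Gain = 20 log₁₀(5.5471e+05) ≈ 114.88 dB

114.9 dB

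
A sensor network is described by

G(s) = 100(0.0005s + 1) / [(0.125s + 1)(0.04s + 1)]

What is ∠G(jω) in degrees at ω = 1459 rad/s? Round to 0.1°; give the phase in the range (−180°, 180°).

At ω = 1459 rad/s:
zero (1 + j1459·0.0005) = 1 + j0.7295 → |·| ≈ 1.2378, ∠ ≈ 36.11°
pole (1 + j1459·0.125) = 1 + j182.375 → |·| ≈ 182.38, ∠ ≈ 89.69°
pole (1 + j1459·0.04) = 1 + j58.36 → |·| ≈ 58.369, ∠ ≈ 89.02°
∠G = (36.11°) − (89.69° + 89.02°) = -142.60°

-142.6°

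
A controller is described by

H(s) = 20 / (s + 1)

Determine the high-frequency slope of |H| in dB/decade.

-20 dB/decade

Each pole contributes −20 dB/decade at high frequency; each zero contributes +20 dB/decade.
Net: 0 zero(s) − 1 pole(s) → -20 dB/decade.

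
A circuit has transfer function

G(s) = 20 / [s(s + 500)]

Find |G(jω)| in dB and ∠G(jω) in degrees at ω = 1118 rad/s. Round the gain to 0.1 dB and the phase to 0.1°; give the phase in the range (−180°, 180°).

At s = jω = j1118:
pole (s+500): 500 + j1118 → |·| = √(500²+1118²) = √1499924 ≈ 1224.7, ∠ = arctan(1118/500) ≈ 65.90°
pole at origin: |s| = 1118, ∠ = 90.00° (in denominator)
|G| = 20 / 1.3692e+06 ≈ 1.4607e-05
Gain = 20 log₁₀(1.4607e-05) ≈ -96.71 dB
∠G = 0.00° − 155.90° = -155.90°

-96.7 dB, -155.9°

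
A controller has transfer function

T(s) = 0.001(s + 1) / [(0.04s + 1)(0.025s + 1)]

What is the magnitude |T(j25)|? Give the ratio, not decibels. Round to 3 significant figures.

0.0150

At ω = 25 rad/s:
zero (1 + j25·1) = 1 + j25 → |·| ≈ 25.02, ∠ ≈ 87.71°
pole (1 + j25·0.04) = 1 + j1 → |·| ≈ 1.4142, ∠ ≈ 45.00°
pole (1 + j25·0.025) = 1 + j0.625 → |·| ≈ 1.1792, ∠ ≈ 32.01°
|T| = 0.001 · 25.02 / (1.4142 · 1.1792) ≈ 0.015003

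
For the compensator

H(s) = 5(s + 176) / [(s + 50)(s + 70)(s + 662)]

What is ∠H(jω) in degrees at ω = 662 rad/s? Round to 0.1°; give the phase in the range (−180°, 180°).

-139.5°

At s = jω = j662:
zero (s+176): 176 + j662 → |·| = √(176²+662²) = √469220 ≈ 685, ∠ = arctan(662/176) ≈ 75.11°
pole (s+50): 50 + j662 → |·| = √(50²+662²) = √440744 ≈ 663.89, ∠ = arctan(662/50) ≈ 85.68°
pole (s+70): 70 + j662 → |·| = √(70²+662²) = √443144 ≈ 665.69, ∠ = arctan(662/70) ≈ 83.96°
pole (s+662): 662 + j662 → |·| = √(662²+662²) = √876488 ≈ 936.21, ∠ = arctan(662/662) ≈ 45.00°
∠H = 75.11° − 214.64° = -139.53°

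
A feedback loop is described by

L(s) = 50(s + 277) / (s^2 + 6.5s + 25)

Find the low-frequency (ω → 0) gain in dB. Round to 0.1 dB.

54.9 dB

L(0) = 50·277 / 25 = 554
20 log₁₀(554) ≈ 54.87 dB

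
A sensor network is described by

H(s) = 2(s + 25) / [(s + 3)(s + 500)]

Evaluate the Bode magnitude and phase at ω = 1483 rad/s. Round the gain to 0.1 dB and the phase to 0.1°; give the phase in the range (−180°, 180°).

-57.9 dB, -72.2°

At s = jω = j1483:
zero (s+25): 25 + j1483 → |·| = √(25²+1483²) = √2199914 ≈ 1483.2, ∠ = arctan(1483/25) ≈ 89.03°
pole (s+3): 3 + j1483 → |·| = √(3²+1483²) = √2199298 ≈ 1483, ∠ = arctan(1483/3) ≈ 89.88°
pole (s+500): 500 + j1483 → |·| = √(500²+1483²) = √2449289 ≈ 1565, ∠ = arctan(1483/500) ≈ 71.37°
|H| = 2 · 1483.2 / 2.3209e+06 ≈ 0.0012781
Gain = 20 log₁₀(0.0012781) ≈ -57.87 dB
∠H = 89.03° − 161.25° = -72.22°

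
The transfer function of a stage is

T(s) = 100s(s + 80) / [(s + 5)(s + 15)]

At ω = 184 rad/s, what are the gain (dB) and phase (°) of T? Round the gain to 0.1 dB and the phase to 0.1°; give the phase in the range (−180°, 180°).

40.7 dB, -17.3°

At s = jω = j184:
zero (s+80): 80 + j184 → |·| = √(80²+184²) = √40256 ≈ 200.64, ∠ = arctan(184/80) ≈ 66.50°
zero at origin: s = j184 → |·| = 184, ∠ = 90.00°
pole (s+5): 5 + j184 → |·| = √(5²+184²) = √33881 ≈ 184.07, ∠ = arctan(184/5) ≈ 88.44°
pole (s+15): 15 + j184 → |·| = √(15²+184²) = √34081 ≈ 184.61, ∠ = arctan(184/15) ≈ 85.34°
|T| = 100 · 36918 / 33981 ≈ 108.64
Gain = 20 log₁₀(108.64) ≈ 40.72 dB
∠T = 156.50° − 173.78° = -17.28°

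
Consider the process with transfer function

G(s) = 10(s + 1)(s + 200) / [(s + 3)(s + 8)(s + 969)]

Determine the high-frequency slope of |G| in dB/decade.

Each pole contributes −20 dB/decade at high frequency; each zero contributes +20 dB/decade.
Net: 2 zero(s) − 3 pole(s) → -20 dB/decade.

-20 dB/decade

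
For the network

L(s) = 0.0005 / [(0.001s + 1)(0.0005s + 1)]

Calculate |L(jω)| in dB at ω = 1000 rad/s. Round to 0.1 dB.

-70.0 dB

At ω = 1000 rad/s:
pole (1 + j1000·0.001) = 1 + j1 → |·| ≈ 1.4142, ∠ ≈ 45.00°
pole (1 + j1000·0.0005) = 1 + j0.5 → |·| ≈ 1.118, ∠ ≈ 26.57°
|L| = 0.0005 · 1 / (1.4142 · 1.118) ≈ 0.00031624
Gain = 20 log₁₀(0.00031624) ≈ -70.00 dB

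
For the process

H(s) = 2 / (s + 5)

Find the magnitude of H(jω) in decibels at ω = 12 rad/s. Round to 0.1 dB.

-16.3 dB

Substitute s = j12:
Numerator: 2 = 2 + j0
Denominator: (j12) + 5 = 5 + j12
|N| = √(2² + 0²) ≈ 2, ∠N ≈ 0.00°
|D| = √(5² + 12²) ≈ 13, ∠D ≈ 67.38°
|H| = 2 / 13 ≈ 0.15385
Gain = 20 log₁₀(0.15385) ≈ -16.26 dB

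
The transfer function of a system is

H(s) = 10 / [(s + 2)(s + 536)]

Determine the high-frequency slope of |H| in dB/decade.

-40 dB/decade

Each pole contributes −20 dB/decade at high frequency; each zero contributes +20 dB/decade.
Net: 0 zero(s) − 2 pole(s) → -40 dB/decade.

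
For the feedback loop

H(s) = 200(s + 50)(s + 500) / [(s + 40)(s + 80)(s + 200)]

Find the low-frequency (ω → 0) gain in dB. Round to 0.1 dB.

17.9 dB

H(0) = 200·50·500 / (40·80·200) = 7.8125
20 log₁₀(7.8125) ≈ 17.86 dB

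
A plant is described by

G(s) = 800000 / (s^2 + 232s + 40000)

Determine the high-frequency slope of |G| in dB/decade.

-40 dB/decade

Each pole contributes −20 dB/decade at high frequency; each zero contributes +20 dB/decade.
Net: 0 zero(s) − 2 pole(s) → -40 dB/decade.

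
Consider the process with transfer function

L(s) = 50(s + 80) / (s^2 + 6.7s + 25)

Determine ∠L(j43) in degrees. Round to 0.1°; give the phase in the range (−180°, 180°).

At s = jω = j43:
zero (s+80): 80 + j43 → |·| = √(80²+43²) = √8249 ≈ 90.824, ∠ = arctan(43/80) ≈ 28.26°
quadratic: (j43)² + 6.7·j43 + 25 = -1824 + j288.1 → |·| ≈ 1846.6, ∠ ≈ 171.02°
∠L = 28.26° − 171.02° = -142.76°

-142.8°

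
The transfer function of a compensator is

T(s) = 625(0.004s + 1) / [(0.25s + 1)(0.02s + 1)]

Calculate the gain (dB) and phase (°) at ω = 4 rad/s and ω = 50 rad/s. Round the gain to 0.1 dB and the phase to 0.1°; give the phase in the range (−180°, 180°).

ω = 4: 52.9 dB, -48.7°; ω = 50: 31.1 dB, -119.1°

At ω = 4 rad/s:
zero (1 + j4·0.004) = 1 + j0.016 → |·| ≈ 1.0001, ∠ ≈ 0.92°
pole (1 + j4·0.25) = 1 + j1 → |·| ≈ 1.4142, ∠ ≈ 45.00°
pole (1 + j4·0.02) = 1 + j0.08 → |·| ≈ 1.0032, ∠ ≈ 4.57°
|T| = 625 · 1.0001 / (1.4142 · 1.0032) ≈ 440.58
Gain = 20 log₁₀(440.58) ≈ 52.88 dB
∠T = (0.92°) − (45.00° + 4.57°) = -48.65°

At ω = 50 rad/s:
zero (1 + j50·0.004) = 1 + j0.2 → |·| ≈ 1.0198, ∠ ≈ 11.31°
pole (1 + j50·0.25) = 1 + j12.5 → |·| ≈ 12.54, ∠ ≈ 85.43°
pole (1 + j50·0.02) = 1 + j1 → |·| ≈ 1.4142, ∠ ≈ 45.00°
|T| = 625 · 1.0198 / (12.54 · 1.4142) ≈ 35.941
Gain = 20 log₁₀(35.941) ≈ 31.11 dB
∠T = (11.31°) − (85.43° + 45.00°) = -119.12°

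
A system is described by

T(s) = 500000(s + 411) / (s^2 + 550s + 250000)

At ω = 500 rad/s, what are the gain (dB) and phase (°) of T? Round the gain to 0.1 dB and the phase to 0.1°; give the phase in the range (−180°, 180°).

61.4 dB, -39.4°

At s = jω = j500:
zero (s+411): 411 + j500 → |·| = √(411²+500²) = √418921 ≈ 647.24, ∠ = arctan(500/411) ≈ 50.58°
quadratic: (j500)² + 550·j500 + 250000 = 0 + j275000 → |·| ≈ 2.75e+05, ∠ ≈ 90.00°
|T| = 500000 · 647.24 / 2.75e+05 ≈ 1176.8
Gain = 20 log₁₀(1176.8) ≈ 61.41 dB
∠T = 50.58° − 90.00° = -39.42°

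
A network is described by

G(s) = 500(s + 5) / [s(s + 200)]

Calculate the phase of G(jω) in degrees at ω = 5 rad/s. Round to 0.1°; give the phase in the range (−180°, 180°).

-46.4°

At s = jω = j5:
zero (s+5): 5 + j5 → |·| = √(5²+5²) = √50 ≈ 7.0711, ∠ = arctan(5/5) ≈ 45.00°
pole (s+200): 200 + j5 → |·| = √(200²+5²) = √40025 ≈ 200.06, ∠ = arctan(5/200) ≈ 1.43°
pole at origin: |s| = 5, ∠ = 90.00° (in denominator)
∠G = 45.00° − 91.43° = -46.43°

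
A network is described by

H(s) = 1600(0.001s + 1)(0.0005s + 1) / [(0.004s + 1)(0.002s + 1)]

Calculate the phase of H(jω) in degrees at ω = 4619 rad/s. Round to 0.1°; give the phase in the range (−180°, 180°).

-26.4°

At ω = 4619 rad/s:
zero (1 + j4619·0.001) = 1 + j4.619 → |·| ≈ 4.726, ∠ ≈ 77.78°
zero (1 + j4619·0.0005) = 1 + j2.3095 → |·| ≈ 2.5167, ∠ ≈ 66.59°
pole (1 + j4619·0.004) = 1 + j18.476 → |·| ≈ 18.503, ∠ ≈ 86.90°
pole (1 + j4619·0.002) = 1 + j9.238 → |·| ≈ 9.292, ∠ ≈ 83.82°
∠H = (77.78° + 66.59°) − (86.90° + 83.82°) = -26.35°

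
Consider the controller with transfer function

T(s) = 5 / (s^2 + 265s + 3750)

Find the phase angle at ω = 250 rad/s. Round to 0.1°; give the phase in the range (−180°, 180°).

Substitute s = j250:
Numerator: 5 = 5 + j0
Denominator: (j250)^2 + 265(j250) + 3750 = -58750 + j66250
|N| = √(5² + 0²) ≈ 5, ∠N ≈ 0.00°
|D| = √(58750² + 66250²) ≈ 88547, ∠D ≈ 131.57°
∠T = 0.00° − 131.57° = -131.57°

-131.6°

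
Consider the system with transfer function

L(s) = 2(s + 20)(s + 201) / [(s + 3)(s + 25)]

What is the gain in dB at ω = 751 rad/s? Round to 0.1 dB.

6.3 dB

At s = jω = j751:
zero (s+20): 20 + j751 → |·| = √(20²+751²) = √564401 ≈ 751.27, ∠ = arctan(751/20) ≈ 88.47°
zero (s+201): 201 + j751 → |·| = √(201²+751²) = √604402 ≈ 777.43, ∠ = arctan(751/201) ≈ 75.02°
pole (s+3): 3 + j751 → |·| = √(3²+751²) = √564010 ≈ 751.01, ∠ = arctan(751/3) ≈ 89.77°
pole (s+25): 25 + j751 → |·| = √(25²+751²) = √564626 ≈ 751.42, ∠ = arctan(751/25) ≈ 88.09°
|L| = 2 · 5.8406e+05 / 5.6432e+05 ≈ 2.07
Gain = 20 log₁₀(2.07) ≈ 6.32 dB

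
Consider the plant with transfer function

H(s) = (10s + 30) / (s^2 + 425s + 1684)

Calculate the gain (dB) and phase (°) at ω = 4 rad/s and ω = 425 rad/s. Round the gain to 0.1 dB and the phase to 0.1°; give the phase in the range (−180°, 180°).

Substitute s = j4:
Numerator: 10(j4) + 30 = 30 + j40
Denominator: (j4)^2 + 425(j4) + 1684 = 1668 + j1700
|N| = √(30² + 40²) ≈ 50, ∠N ≈ 53.13°
|D| = √(1668² + 1700²) ≈ 2381.6, ∠D ≈ 45.54°
|H| = 50 / 2381.6 ≈ 0.020994
Gain = 20 log₁₀(0.020994) ≈ -33.56 dB
∠H = 53.13° − 45.54° = 7.59°

Substitute s = j425:
Numerator: 10(j425) + 30 = 30 + j4250
Denominator: (j425)^2 + 425(j425) + 1684 = -178941 + j180625
|N| = √(30² + 4250²) ≈ 4250.1, ∠N ≈ 89.60°
|D| = √(178941² + 180625²) ≈ 2.5425e+05, ∠D ≈ 134.73°
|H| = 4250.1 / 2.5425e+05 ≈ 0.016716
Gain = 20 log₁₀(0.016716) ≈ -35.54 dB
∠H = 89.60° − 134.73° = -45.13°

ω = 4: -33.6 dB, 7.6°; ω = 425: -35.5 dB, -45.1°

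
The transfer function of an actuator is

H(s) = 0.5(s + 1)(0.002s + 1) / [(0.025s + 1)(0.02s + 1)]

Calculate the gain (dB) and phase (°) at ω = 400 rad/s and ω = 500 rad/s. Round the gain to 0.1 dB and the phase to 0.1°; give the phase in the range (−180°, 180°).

At ω = 400 rad/s:
zero (1 + j400·1) = 1 + j400 → |·| ≈ 400, ∠ ≈ 89.86°
zero (1 + j400·0.002) = 1 + j0.8 → |·| ≈ 1.2806, ∠ ≈ 38.66°
pole (1 + j400·0.025) = 1 + j10 → |·| ≈ 10.05, ∠ ≈ 84.29°
pole (1 + j400·0.02) = 1 + j8 → |·| ≈ 8.0623, ∠ ≈ 82.87°
|H| = 0.5 · 400 · 1.2806 / (10.05 · 8.0623) ≈ 3.161
Gain = 20 log₁₀(3.161) ≈ 10.00 dB
∠H = (89.86° + 38.66°) − (84.29° + 82.87°) = -38.64°

At ω = 500 rad/s:
zero (1 + j500·1) = 1 + j500 → |·| ≈ 500, ∠ ≈ 89.89°
zero (1 + j500·0.002) = 1 + j1 → |·| ≈ 1.4142, ∠ ≈ 45.00°
pole (1 + j500·0.025) = 1 + j12.5 → |·| ≈ 12.54, ∠ ≈ 85.43°
pole (1 + j500·0.02) = 1 + j10 → |·| ≈ 10.05, ∠ ≈ 84.29°
|H| = 0.5 · 500 · 1.4142 / (12.54 · 10.05) ≈ 2.8054
Gain = 20 log₁₀(2.8054) ≈ 8.96 dB
∠H = (89.89° + 45.00°) − (85.43° + 84.29°) = -34.83°

ω = 400: 10.0 dB, -38.6°; ω = 500: 9.0 dB, -34.8°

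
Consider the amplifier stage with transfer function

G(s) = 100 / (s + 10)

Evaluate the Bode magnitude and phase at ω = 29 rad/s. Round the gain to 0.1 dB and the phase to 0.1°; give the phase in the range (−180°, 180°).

10.3 dB, -71.0°

Substitute s = j29:
Numerator: 100 = 100 + j0
Denominator: (j29) + 10 = 10 + j29
|N| = √(100² + 0²) ≈ 100, ∠N ≈ 0.00°
|D| = √(10² + 29²) ≈ 30.676, ∠D ≈ 70.97°
|G| = 100 / 30.676 ≈ 3.2599
Gain = 20 log₁₀(3.2599) ≈ 10.26 dB
∠G = 0.00° − 70.97° = -70.97°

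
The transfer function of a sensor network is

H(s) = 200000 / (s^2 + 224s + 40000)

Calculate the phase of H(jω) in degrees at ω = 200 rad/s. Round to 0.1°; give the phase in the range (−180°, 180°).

-90.0°

At s = jω = j200:
quadratic: (j200)² + 224·j200 + 40000 = 0 + j44800 → |·| ≈ 44800, ∠ ≈ 90.00°
∠H = 0.00° − 90.00° = -90.00°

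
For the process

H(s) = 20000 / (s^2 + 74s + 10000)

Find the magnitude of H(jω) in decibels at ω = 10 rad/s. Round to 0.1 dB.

6.1 dB

At s = jω = j10:
quadratic: (j10)² + 74·j10 + 10000 = 9900 + j740 → |·| ≈ 9927.6, ∠ ≈ 4.27°
|H| = 20000 / 9927.6 ≈ 2.0146
Gain = 20 log₁₀(2.0146) ≈ 6.08 dB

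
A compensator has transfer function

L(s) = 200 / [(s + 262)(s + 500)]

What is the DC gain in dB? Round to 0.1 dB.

L(0) = 200 / (262·500) ≈ 0.0015267
20 log₁₀(0.0015267) ≈ -56.32 dB

-56.3 dB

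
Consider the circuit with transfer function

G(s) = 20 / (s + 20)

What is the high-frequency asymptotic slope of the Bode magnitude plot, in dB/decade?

-20 dB/decade

Each pole contributes −20 dB/decade at high frequency; each zero contributes +20 dB/decade.
Net: 0 zero(s) − 1 pole(s) → -20 dB/decade.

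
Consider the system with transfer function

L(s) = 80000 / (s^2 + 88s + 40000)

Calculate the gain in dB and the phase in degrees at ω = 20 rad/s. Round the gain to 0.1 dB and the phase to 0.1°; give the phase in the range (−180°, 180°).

At s = jω = j20:
quadratic: (j20)² + 88·j20 + 40000 = 39600 + j1760 → |·| ≈ 39639, ∠ ≈ 2.54°
|L| = 80000 / 39639 ≈ 2.0182
Gain = 20 log₁₀(2.0182) ≈ 6.10 dB
∠L = 0.00° − 2.54° = -2.54°

6.1 dB, -2.5°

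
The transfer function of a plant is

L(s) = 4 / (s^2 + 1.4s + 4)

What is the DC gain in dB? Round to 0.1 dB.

0.0 dB

L(0) = 4 / 4 = 1
20 log₁₀(1) ≈ 0.00 dB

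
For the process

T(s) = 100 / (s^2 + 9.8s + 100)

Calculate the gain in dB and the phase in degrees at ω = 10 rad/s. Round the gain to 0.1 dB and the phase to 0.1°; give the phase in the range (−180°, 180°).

At s = jω = j10:
quadratic: (j10)² + 9.8·j10 + 100 = 0 + j98 → |·| ≈ 98, ∠ ≈ 90.00°
|T| = 100 / 98 ≈ 1.0204
Gain = 20 log₁₀(1.0204) ≈ 0.18 dB
∠T = 0.00° − 90.00° = -90.00°

0.2 dB, -90.0°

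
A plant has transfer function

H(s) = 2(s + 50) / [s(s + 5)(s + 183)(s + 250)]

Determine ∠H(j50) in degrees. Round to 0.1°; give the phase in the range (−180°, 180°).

-155.9°

At s = jω = j50:
zero (s+50): 50 + j50 → |·| = √(50²+50²) = √5000 ≈ 70.711, ∠ = arctan(50/50) ≈ 45.00°
pole (s+5): 5 + j50 → |·| = √(5²+50²) = √2525 ≈ 50.249, ∠ = arctan(50/5) ≈ 84.29°
pole (s+183): 183 + j50 → |·| = √(183²+50²) = √35989 ≈ 189.71, ∠ = arctan(50/183) ≈ 15.28°
pole (s+250): 250 + j50 → |·| = √(250²+50²) = √65000 ≈ 254.95, ∠ = arctan(50/250) ≈ 11.31°
pole at origin: |s| = 50, ∠ = 90.00° (in denominator)
∠H = 45.00° − 200.88° = -155.88°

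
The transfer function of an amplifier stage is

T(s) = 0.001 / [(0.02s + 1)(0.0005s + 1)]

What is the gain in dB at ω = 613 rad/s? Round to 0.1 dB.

-82.2 dB

At ω = 613 rad/s:
pole (1 + j613·0.02) = 1 + j12.26 → |·| ≈ 12.301, ∠ ≈ 85.34°
pole (1 + j613·0.0005) = 1 + j0.3065 → |·| ≈ 1.0459, ∠ ≈ 17.04°
|T| = 0.001 · 1 / (12.301 · 1.0459) ≈ 7.7727e-05
Gain = 20 log₁₀(7.7727e-05) ≈ -82.19 dB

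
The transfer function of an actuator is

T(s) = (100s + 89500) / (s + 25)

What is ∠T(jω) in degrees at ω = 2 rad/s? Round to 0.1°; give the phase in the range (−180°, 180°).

-4.4°

Substitute s = j2:
Numerator: 100(j2) + 89500 = 89500 + j200
Denominator: (j2) + 25 = 25 + j2
|N| = √(89500² + 200²) ≈ 89500, ∠N ≈ 0.13°
|D| = √(25² + 2²) ≈ 25.08, ∠D ≈ 4.57°
∠T = 0.13° − 4.57° = -4.44°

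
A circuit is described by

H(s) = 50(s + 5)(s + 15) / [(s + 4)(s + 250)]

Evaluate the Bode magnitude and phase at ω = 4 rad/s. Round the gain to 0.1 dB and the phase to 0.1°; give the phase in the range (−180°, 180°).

10.9 dB, 7.7°

At s = jω = j4:
zero (s+5): 5 + j4 → |·| = √(5²+4²) = √41 ≈ 6.4031, ∠ = arctan(4/5) ≈ 38.66°
zero (s+15): 15 + j4 → |·| = √(15²+4²) = √241 ≈ 15.524, ∠ = arctan(4/15) ≈ 14.93°
pole (s+4): 4 + j4 → |·| = √(4²+4²) = √32 ≈ 5.6569, ∠ = arctan(4/4) ≈ 45.00°
pole (s+250): 250 + j4 → |·| = √(250²+4²) = √62516 ≈ 250.03, ∠ = arctan(4/250) ≈ 0.92°
|H| = 50 · 99.402 / 1414.4 ≈ 3.5139
Gain = 20 log₁₀(3.5139) ≈ 10.92 dB
∠H = 53.59° − 45.92° = 7.67°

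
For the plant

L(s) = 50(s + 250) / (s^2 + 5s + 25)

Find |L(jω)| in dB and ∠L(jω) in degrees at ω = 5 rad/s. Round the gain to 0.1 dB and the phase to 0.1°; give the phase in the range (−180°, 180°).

At s = jω = j5:
zero (s+250): 250 + j5 → |·| = √(250²+5²) = √62525 ≈ 250.05, ∠ = arctan(5/250) ≈ 1.15°
quadratic: (j5)² + 5·j5 + 25 = 0 + j25 → |·| ≈ 25, ∠ ≈ 90.00°
|L| = 50 · 250.05 / 25 ≈ 500.1
Gain = 20 log₁₀(500.1) ≈ 53.98 dB
∠L = 1.15° − 90.00° = -88.85°

54.0 dB, -88.9°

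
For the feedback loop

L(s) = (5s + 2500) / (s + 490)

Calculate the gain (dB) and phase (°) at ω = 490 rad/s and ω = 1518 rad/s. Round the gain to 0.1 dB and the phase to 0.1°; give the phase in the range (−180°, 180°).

Substitute s = j490:
Numerator: 5(j490) + 2500 = 2500 + j2450
Denominator: (j490) + 490 = 490 + j490
|N| = √(2500² + 2450²) ≈ 3500.4, ∠N ≈ 44.42°
|D| = √(490² + 490²) ≈ 692.96, ∠D ≈ 45.00°
|L| = 3500.4 / 692.96 ≈ 5.0514
Gain = 20 log₁₀(5.0514) ≈ 14.07 dB
∠L = 44.42° − 45.00° = -0.58°

Substitute s = j1518:
Numerator: 5(j1518) + 2500 = 2500 + j7590
Denominator: (j1518) + 490 = 490 + j1518
|N| = √(2500² + 7590²) ≈ 7991.1, ∠N ≈ 71.77°
|D| = √(490² + 1518²) ≈ 1595.1, ∠D ≈ 72.11°
|L| = 7991.1 / 1595.1 ≈ 5.0098
Gain = 20 log₁₀(5.0098) ≈ 14.00 dB
∠L = 71.77° − 72.11° = -0.34°

ω = 490: 14.1 dB, -0.6°; ω = 1518: 14.0 dB, -0.3°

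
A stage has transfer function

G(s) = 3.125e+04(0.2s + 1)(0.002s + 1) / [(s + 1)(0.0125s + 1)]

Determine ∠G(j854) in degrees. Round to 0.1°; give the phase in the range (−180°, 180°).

-25.3°

At ω = 854 rad/s:
zero (1 + j854·0.2) = 1 + j170.8 → |·| ≈ 170.8, ∠ ≈ 89.66°
zero (1 + j854·0.002) = 1 + j1.708 → |·| ≈ 1.9792, ∠ ≈ 59.65°
pole (1 + j854·1) = 1 + j854 → |·| ≈ 854, ∠ ≈ 89.93°
pole (1 + j854·0.0125) = 1 + j10.675 → |·| ≈ 10.722, ∠ ≈ 84.65°
∠G = (89.66° + 59.65°) − (89.93° + 84.65°) = -25.27°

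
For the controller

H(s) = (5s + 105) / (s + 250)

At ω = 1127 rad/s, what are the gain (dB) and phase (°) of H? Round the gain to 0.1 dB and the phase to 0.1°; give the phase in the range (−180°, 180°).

13.8 dB, 11.4°

Substitute s = j1127:
Numerator: 5(j1127) + 105 = 105 + j5635
Denominator: (j1127) + 250 = 250 + j1127
|N| = √(105² + 5635²) ≈ 5636, ∠N ≈ 88.93°
|D| = √(250² + 1127²) ≈ 1154.4, ∠D ≈ 77.49°
|H| = 5636 / 1154.4 ≈ 4.8822
Gain = 20 log₁₀(4.8822) ≈ 13.77 dB
∠H = 88.93° − 77.49° = 11.44°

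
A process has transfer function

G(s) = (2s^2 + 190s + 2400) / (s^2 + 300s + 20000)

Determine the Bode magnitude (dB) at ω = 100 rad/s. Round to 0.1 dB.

Substitute s = j100:
Numerator: 2(j100)^2 + 190(j100) + 2400 = -17600 + j19000
Denominator: (j100)^2 + 300(j100) + 20000 = 10000 + j30000
|N| = √(17600² + 19000²) ≈ 25899, ∠N ≈ 132.81°
|D| = √(10000² + 30000²) ≈ 31623, ∠D ≈ 71.57°
|G| = 25899 / 31623 ≈ 0.81899
Gain = 20 log₁₀(0.81899) ≈ -1.73 dB

-1.7 dB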